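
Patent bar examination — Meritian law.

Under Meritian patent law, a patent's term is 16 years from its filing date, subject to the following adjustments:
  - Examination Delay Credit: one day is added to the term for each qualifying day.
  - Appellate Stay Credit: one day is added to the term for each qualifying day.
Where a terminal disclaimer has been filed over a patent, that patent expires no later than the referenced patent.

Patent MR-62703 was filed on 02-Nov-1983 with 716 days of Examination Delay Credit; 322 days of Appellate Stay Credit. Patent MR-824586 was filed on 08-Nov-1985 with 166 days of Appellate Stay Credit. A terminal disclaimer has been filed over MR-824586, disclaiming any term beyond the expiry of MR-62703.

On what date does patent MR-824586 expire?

Natural term of MR-824586:
  Base: filing + 16 years → 8 November 2001.
  Appellate Stay Credit: +166 days → 23 April 2002.
Expiry of referenced patent MR-62703:
  Base: filing + 16 years → 2 November 1999.
  Examination Delay Credit: +716 days → 18 October 2001.
  Appellate Stay Credit: +322 days → 5 September 2002.
Terminal disclaimer: MR-824586 expires on the earlier of 23 April 2002 and 5 September 2002.

April 23, 2002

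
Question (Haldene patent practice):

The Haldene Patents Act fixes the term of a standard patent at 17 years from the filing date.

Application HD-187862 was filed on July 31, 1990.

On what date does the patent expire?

Filing date + 17 years → 31 July 2007.

2007-07-31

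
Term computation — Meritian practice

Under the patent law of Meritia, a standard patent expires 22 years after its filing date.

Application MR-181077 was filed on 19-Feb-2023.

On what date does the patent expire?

Filing date + 22 years → 19 February 2045.

2045-02-19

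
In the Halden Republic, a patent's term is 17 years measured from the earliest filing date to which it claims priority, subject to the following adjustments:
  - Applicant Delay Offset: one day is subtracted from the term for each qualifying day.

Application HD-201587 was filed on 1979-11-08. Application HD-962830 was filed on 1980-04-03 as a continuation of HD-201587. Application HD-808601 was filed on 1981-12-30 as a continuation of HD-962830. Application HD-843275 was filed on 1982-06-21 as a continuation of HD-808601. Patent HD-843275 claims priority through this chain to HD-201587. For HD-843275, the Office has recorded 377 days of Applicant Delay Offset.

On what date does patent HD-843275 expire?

October 28, 1995

Earliest priority filing: 8 November 1979.
Base term: 8 November 1979 + 17 years → 8 November 1996.
Applicant Delay Offset: −377 days → 28 October 1995.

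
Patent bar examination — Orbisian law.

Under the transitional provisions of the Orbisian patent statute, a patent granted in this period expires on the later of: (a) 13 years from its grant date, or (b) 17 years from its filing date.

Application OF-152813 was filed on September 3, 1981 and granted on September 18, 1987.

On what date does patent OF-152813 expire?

(a) grant + 13 years → 18 September 2000.
(b) filing + 17 years → 3 September 1998.
Later of the two: 18 September 2000.

September 18, 2000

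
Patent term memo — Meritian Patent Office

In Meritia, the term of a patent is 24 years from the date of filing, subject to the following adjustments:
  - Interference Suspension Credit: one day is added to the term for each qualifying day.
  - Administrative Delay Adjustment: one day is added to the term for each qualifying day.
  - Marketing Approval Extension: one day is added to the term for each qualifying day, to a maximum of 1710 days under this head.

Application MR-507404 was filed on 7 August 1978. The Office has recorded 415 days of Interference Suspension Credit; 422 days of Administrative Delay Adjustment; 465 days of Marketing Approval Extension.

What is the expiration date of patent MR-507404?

Base term: filing date + 24 years → 7 August 2002.
Interference Suspension Credit: +415 days → 26 September 2003.
Administrative Delay Adjustment: +422 days → 21 November 2004.
Marketing Approval Extension: 465 days (within the 1710-day cap) → +465 days → 1 March 2006.

March 1, 2006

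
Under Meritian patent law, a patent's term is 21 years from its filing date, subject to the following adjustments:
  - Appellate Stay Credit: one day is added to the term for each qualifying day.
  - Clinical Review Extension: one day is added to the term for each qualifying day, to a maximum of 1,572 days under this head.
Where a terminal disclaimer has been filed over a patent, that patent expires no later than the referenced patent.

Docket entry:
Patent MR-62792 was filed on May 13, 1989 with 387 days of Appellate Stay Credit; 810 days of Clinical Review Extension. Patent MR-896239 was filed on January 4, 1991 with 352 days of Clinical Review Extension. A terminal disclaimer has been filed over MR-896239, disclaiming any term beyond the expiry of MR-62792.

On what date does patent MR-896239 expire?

Natural term of MR-896239:
  Base: filing + 21 years → 4 January 2012.
  Clinical Review Extension: 352 days (within the 1572-day cap) → +352 days → 21 December 2012.
Expiry of referenced patent MR-62792:
  Base: filing + 21 years → 13 May 2010.
  Appellate Stay Credit: +387 days → 4 June 2011.
  Clinical Review Extension: 810 days (within the 1572-day cap) → +810 days → 22 August 2013.
Terminal disclaimer: MR-896239 expires on the earlier of 21 December 2012 and 22 August 2013.

December 21, 2012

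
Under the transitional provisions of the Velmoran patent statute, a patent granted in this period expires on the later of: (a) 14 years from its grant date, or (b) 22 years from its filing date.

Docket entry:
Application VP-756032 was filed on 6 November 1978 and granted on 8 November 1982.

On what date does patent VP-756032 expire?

2000-11-06

(a) grant + 14 years → 8 November 1996.
(b) filing + 22 years → 6 November 2000.
Later of the two: 6 November 2000.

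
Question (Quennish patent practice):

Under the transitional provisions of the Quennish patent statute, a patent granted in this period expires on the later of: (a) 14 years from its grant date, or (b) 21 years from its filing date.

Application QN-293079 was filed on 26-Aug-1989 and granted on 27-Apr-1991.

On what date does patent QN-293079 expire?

August 26, 2010

(a) grant + 14 years → 27 April 2005.
(b) filing + 21 years → 26 August 2010.
Later of the two: 26 August 2010.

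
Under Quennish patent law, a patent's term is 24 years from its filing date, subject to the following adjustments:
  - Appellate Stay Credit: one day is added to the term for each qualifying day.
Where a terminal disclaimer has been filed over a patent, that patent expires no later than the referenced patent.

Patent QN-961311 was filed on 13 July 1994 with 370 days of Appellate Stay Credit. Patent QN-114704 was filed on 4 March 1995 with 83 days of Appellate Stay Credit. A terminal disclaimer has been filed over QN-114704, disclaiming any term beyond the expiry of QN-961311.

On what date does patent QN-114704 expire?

Natural term of QN-114704:
  Base: filing + 24 years → 4 March 2019.
  Appellate Stay Credit: +83 days → 26 May 2019.
Expiry of referenced patent QN-961311:
  Base: filing + 24 years → 13 July 2018.
  Appellate Stay Credit: +370 days → 18 July 2019.
Terminal disclaimer: QN-114704 expires on the earlier of 26 May 2019 and 18 July 2019.

May 26, 2019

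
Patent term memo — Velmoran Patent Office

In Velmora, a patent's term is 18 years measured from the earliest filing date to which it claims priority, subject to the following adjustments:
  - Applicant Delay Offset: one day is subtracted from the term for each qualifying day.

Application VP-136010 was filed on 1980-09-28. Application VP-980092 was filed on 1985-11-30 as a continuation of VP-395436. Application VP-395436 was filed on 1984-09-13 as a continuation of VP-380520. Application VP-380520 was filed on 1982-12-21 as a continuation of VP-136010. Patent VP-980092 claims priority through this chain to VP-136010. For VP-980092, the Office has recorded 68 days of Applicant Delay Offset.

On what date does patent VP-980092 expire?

July 22, 1998

Earliest priority filing: 28 September 1980.
Base term: 28 September 1980 + 18 years → 28 September 1998.
Applicant Delay Offset: −68 days → 22 July 1998.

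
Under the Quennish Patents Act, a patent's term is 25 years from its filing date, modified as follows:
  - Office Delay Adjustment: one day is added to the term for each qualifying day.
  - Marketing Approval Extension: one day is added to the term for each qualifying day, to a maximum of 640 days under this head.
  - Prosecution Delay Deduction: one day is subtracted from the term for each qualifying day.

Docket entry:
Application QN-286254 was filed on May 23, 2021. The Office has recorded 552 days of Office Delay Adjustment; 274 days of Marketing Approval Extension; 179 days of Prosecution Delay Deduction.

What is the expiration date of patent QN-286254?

February 29, 2048

Base term: filing date + 25 years → 23 May 2046.
Office Delay Adjustment: +552 days → 26 November 2047.
Marketing Approval Extension: 274 days (within the 640-day cap) → +274 days → 26 August 2048.
Prosecution Delay Deduction: −179 days → 29 February 2048.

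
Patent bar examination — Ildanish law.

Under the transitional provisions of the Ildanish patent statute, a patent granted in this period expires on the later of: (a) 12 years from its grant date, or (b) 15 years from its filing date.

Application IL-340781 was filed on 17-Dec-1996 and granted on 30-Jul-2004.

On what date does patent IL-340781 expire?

(a) grant + 12 years → 30 July 2016.
(b) filing + 15 years → 17 December 2011.
Later of the two: 30 July 2016.

July 30, 2016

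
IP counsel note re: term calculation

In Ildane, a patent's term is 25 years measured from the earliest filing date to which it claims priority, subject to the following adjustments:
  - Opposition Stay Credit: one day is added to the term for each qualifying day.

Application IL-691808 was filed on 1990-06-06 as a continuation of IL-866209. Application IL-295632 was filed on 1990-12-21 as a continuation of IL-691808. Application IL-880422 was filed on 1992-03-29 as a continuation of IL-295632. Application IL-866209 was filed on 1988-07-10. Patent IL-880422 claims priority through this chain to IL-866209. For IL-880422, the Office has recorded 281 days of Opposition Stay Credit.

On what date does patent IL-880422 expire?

Earliest priority filing: 10 July 1988.
Base term: 10 July 1988 + 25 years → 10 July 2013.
Opposition Stay Credit: +281 days → 17 April 2014.

April 17, 2014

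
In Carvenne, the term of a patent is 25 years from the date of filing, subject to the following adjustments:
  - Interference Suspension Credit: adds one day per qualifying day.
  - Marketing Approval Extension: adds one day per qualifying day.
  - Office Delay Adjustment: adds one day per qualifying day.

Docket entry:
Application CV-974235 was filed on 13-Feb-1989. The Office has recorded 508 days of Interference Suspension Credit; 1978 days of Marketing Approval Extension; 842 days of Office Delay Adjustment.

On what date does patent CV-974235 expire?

Base term: filing date + 25 years → 13 February 2014.
Interference Suspension Credit: +508 days → 6 July 2015.
Marketing Approval Extension: +1978 days → 4 December 2020.
Office Delay Adjustment: +842 days → 26 March 2023.

2023-03-26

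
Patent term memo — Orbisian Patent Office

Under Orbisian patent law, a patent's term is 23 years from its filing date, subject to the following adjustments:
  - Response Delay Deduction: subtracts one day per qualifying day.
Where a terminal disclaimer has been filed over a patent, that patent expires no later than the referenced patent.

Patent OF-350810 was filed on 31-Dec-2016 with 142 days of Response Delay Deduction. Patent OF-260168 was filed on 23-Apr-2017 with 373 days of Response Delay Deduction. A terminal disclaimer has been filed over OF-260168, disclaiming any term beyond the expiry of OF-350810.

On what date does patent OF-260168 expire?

April 16, 2039

Natural term of OF-260168:
  Base: filing + 23 years → 23 April 2040.
  Response Delay Deduction: −373 days → 16 April 2039.
Expiry of referenced patent OF-350810:
  Base: filing + 23 years → 31 December 2039.
  Response Delay Deduction: −142 days → 11 August 2039.
Terminal disclaimer: OF-260168 expires on the earlier of 16 April 2039 and 11 August 2039.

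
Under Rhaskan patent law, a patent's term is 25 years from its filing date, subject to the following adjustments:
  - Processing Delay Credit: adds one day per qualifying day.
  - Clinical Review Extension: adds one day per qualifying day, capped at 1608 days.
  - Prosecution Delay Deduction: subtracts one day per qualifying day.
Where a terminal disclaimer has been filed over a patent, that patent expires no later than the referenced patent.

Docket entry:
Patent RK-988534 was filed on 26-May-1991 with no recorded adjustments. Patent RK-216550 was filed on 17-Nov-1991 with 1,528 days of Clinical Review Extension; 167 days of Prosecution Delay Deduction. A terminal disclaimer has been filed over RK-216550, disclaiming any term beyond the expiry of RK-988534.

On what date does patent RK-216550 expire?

Natural term of RK-216550:
  Base: filing + 25 years → 17 November 2016.
  Clinical Review Extension: 1528 days (within the 1608-day cap) → +1528 days → 23 January 2021.
  Prosecution Delay Deduction: −167 days → 9 August 2020.
Expiry of referenced patent RK-988534:
  Base: filing + 25 years → 26 May 2016.
Terminal disclaimer: RK-216550 expires on the earlier of 9 August 2020 and 26 May 2016.

May 26, 2016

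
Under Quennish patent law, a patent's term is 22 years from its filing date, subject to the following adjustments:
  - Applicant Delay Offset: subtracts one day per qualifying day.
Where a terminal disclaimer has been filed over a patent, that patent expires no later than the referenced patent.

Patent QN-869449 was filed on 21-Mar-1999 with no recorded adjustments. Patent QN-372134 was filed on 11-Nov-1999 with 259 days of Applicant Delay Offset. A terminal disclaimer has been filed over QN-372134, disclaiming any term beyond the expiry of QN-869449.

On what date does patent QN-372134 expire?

Natural term of QN-372134:
  Base: filing + 22 years → 11 November 2021.
  Applicant Delay Offset: −259 days → 25 February 2021.
Expiry of referenced patent QN-869449:
  Base: filing + 22 years → 21 March 2021.
Terminal disclaimer: QN-372134 expires on the earlier of 25 February 2021 and 21 March 2021.

2021-02-25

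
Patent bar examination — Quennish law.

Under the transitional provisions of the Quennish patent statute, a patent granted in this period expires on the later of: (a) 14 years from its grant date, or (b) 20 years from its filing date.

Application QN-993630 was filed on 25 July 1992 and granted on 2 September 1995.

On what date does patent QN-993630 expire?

2012-07-25

(a) grant + 14 years → 2 September 2009.
(b) filing + 20 years → 25 July 2012.
Later of the two: 25 July 2012.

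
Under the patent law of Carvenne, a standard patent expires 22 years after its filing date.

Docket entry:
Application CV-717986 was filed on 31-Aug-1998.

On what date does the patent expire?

Filing date + 22 years → 31 August 2020.

2020-08-31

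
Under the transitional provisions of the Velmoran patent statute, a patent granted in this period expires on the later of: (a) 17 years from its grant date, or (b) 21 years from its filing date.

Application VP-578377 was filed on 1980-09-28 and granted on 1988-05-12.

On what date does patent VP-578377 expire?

(a) grant + 17 years → 12 May 2005.
(b) filing + 21 years → 28 September 2001.
Later of the two: 12 May 2005.

2005-05-12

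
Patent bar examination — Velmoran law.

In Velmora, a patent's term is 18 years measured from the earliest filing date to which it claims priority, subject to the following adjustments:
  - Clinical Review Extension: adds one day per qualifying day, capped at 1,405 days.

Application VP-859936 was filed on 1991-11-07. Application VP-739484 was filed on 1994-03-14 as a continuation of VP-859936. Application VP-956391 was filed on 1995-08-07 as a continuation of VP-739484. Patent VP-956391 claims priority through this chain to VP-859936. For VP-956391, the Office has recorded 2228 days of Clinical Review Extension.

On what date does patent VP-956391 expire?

2013-09-12

Earliest priority filing: 7 November 1991.
Base term: 7 November 1991 + 18 years → 7 November 2009.
Clinical Review Extension: 2228 days claimed exceeds the 1405-day cap, so +1405 days → 12 September 2013.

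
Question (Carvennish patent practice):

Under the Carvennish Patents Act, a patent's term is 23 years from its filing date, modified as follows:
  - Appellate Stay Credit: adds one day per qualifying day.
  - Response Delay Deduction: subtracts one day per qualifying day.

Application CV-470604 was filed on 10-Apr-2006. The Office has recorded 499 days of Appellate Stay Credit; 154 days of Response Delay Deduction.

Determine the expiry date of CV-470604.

Base term: filing date + 23 years → 10 April 2029.
Appellate Stay Credit: +499 days → 22 August 2030.
Response Delay Deduction: −154 days → 21 March 2030.

2030-03-21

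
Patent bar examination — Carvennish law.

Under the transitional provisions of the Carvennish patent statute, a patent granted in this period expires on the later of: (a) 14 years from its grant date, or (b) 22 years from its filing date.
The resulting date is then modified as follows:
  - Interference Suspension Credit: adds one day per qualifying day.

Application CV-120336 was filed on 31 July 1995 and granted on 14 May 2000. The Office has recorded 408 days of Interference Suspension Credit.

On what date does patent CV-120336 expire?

(a) grant + 14 years → 14 May 2014.
(b) filing + 22 years → 31 July 2017.
Later of the two: 31 July 2017.
Interference Suspension Credit: +408 days → 12 September 2018.

September 12, 2018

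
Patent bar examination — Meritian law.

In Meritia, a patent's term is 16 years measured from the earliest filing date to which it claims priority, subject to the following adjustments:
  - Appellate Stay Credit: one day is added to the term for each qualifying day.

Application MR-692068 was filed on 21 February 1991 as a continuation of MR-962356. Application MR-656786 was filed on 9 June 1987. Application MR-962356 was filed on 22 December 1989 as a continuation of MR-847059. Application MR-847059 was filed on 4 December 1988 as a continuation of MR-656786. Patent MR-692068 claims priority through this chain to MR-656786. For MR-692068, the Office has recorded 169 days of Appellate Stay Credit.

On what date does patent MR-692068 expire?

November 25, 2003

Earliest priority filing: 9 June 1987.
Base term: 9 June 1987 + 16 years → 9 June 2003.
Appellate Stay Credit: +169 days → 25 November 2003.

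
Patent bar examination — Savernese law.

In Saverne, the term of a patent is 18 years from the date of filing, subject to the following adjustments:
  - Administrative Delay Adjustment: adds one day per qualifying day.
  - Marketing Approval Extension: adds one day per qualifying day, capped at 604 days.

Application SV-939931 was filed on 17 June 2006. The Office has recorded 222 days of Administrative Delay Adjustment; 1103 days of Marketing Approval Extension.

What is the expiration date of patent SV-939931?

Base term: filing date + 18 years → 17 June 2024.
Administrative Delay Adjustment: +222 days → 25 January 2025.
Marketing Approval Extension: 1103 days claimed exceeds the 604-day cap, so +604 days → 21 September 2026.

2026-09-21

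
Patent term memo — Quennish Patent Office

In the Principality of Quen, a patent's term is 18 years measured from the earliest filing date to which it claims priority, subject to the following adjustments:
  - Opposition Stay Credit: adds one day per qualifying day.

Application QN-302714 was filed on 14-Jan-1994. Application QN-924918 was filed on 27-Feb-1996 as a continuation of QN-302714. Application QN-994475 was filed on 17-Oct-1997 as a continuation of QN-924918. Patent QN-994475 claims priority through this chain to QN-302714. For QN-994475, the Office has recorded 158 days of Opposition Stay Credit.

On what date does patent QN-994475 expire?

Earliest priority filing: 14 January 1994.
Base term: 14 January 1994 + 18 years → 14 January 2012.
Opposition Stay Credit: +158 days → 20 June 2012.

2012-06-20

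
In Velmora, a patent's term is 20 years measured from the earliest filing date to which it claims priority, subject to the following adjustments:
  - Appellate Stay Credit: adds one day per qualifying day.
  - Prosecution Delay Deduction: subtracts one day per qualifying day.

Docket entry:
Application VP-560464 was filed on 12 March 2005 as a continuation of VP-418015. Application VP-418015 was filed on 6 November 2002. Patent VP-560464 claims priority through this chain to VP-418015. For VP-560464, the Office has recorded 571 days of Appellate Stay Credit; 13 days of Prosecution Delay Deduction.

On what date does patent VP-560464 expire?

Earliest priority filing: 6 November 2002.
Base term: 6 November 2002 + 20 years → 6 November 2022.
Appellate Stay Credit: +571 days → 30 May 2024.
Prosecution Delay Deduction: −13 days → 17 May 2024.

May 17, 2024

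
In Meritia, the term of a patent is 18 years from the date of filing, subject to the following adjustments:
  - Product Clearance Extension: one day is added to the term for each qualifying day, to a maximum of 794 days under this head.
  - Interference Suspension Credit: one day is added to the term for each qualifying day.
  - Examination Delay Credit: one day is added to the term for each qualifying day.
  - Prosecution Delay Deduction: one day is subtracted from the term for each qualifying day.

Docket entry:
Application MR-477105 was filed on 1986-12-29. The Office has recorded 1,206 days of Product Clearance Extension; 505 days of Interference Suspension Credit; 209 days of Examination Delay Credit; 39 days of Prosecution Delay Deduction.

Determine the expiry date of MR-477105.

Base term: filing date + 18 years → 29 December 2004.
Product Clearance Extension: 1206 days claimed exceeds the 794-day cap, so +794 days → 3 March 2007.
Interference Suspension Credit: +505 days → 20 July 2008.
Examination Delay Credit: +209 days → 14 February 2009.
Prosecution Delay Deduction: −39 days → 6 January 2009.

January 6, 2009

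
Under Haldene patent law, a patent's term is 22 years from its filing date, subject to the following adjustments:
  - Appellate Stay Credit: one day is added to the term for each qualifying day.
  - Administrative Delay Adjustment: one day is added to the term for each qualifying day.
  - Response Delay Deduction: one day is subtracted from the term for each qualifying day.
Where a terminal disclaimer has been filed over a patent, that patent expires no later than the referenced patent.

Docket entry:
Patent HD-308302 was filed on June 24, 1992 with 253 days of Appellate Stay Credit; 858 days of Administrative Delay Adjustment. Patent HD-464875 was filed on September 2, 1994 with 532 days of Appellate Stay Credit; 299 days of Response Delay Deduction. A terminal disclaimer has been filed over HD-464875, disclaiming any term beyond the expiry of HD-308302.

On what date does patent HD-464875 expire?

2017-04-23

Natural term of HD-464875:
  Base: filing + 22 years → 2 September 2016.
  Appellate Stay Credit: +532 days → 16 February 2018.
  Response Delay Deduction: −299 days → 23 April 2017.
Expiry of referenced patent HD-308302:
  Base: filing + 22 years → 24 June 2014.
  Appellate Stay Credit: +253 days → 4 March 2015.
  Administrative Delay Adjustment: +858 days → 9 July 2017.
Terminal disclaimer: HD-464875 expires on the earlier of 23 April 2017 and 9 July 2017.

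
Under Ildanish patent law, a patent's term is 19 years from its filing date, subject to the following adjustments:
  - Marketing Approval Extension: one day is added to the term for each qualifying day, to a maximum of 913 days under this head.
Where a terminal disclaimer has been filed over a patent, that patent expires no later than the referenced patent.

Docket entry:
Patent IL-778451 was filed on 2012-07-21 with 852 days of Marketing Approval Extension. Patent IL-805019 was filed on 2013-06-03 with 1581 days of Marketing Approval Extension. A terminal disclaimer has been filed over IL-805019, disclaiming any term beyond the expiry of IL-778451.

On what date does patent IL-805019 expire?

Natural term of IL-805019:
  Base: filing + 19 years → 3 June 2032.
  Marketing Approval Extension: 1581 days claimed exceeds the 913-day cap, so +913 days → 3 December 2034.
Expiry of referenced patent IL-778451:
  Base: filing + 19 years → 21 July 2031.
  Marketing Approval Extension: 852 days (within the 913-day cap) → +852 days → 19 November 2033.
Terminal disclaimer: IL-805019 expires on the earlier of 3 December 2034 and 19 November 2033.

2033-11-19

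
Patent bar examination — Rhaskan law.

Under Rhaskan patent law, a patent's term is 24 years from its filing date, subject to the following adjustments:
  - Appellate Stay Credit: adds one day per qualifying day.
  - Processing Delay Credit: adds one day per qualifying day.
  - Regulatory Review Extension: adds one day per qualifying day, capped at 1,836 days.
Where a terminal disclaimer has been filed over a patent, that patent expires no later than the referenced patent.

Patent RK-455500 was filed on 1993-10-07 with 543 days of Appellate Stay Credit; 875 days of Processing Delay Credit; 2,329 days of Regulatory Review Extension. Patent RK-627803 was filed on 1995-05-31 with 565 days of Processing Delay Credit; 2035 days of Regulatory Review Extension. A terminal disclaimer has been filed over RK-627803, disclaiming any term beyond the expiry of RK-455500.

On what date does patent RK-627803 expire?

December 26, 2025

Natural term of RK-627803:
  Base: filing + 24 years → 31 May 2019.
  Processing Delay Credit: +565 days → 16 December 2020.
  Regulatory Review Extension: 2035 days claimed exceeds the 1836-day cap, so +1836 days → 26 December 2025.
Expiry of referenced patent RK-455500:
  Base: filing + 24 years → 7 October 2017.
  Appellate Stay Credit: +543 days → 3 April 2019.
  Processing Delay Credit: +875 days → 25 August 2021.
  Regulatory Review Extension: 2329 days claimed exceeds the 1836-day cap, so +1836 days → 4 September 2026.
Terminal disclaimer: RK-627803 expires on the earlier of 26 December 2025 and 4 September 2026.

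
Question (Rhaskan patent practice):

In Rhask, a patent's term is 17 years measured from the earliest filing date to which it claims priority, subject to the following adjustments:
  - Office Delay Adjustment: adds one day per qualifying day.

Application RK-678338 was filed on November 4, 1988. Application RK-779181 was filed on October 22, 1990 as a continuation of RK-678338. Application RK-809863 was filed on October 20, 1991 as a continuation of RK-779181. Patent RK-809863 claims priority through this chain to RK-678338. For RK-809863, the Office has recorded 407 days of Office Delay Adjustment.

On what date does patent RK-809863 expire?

Earliest priority filing: 4 November 1988.
Base term: 4 November 1988 + 17 years → 4 November 2005.
Office Delay Adjustment: +407 days → 16 December 2006.

December 16, 2006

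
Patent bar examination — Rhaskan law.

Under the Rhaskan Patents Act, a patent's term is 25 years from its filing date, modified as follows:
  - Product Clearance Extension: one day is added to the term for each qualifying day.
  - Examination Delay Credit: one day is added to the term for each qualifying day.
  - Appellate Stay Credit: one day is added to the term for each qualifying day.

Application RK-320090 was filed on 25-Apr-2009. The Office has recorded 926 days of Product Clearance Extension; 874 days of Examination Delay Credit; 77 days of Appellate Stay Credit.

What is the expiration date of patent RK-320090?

June 15, 2039

Base term: filing date + 25 years → 25 April 2034.
Product Clearance Extension: +926 days → 6 November 2036.
Examination Delay Credit: +874 days → 30 March 2039.
Appellate Stay Credit: +77 days → 15 June 2039.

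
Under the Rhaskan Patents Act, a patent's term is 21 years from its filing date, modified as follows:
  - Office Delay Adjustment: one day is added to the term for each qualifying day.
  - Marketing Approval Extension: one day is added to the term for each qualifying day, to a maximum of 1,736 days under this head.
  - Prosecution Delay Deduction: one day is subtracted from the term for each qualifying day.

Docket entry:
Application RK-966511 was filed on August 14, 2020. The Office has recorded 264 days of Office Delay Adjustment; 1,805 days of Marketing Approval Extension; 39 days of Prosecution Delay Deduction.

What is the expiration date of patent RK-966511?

Base term: filing date + 21 years → 14 August 2041.
Office Delay Adjustment: +264 days → 5 May 2042.
Marketing Approval Extension: 1805 days claimed exceeds the 1736-day cap, so +1736 days → 4 February 2047.
Prosecution Delay Deduction: −39 days → 27 December 2046.

December 27, 2046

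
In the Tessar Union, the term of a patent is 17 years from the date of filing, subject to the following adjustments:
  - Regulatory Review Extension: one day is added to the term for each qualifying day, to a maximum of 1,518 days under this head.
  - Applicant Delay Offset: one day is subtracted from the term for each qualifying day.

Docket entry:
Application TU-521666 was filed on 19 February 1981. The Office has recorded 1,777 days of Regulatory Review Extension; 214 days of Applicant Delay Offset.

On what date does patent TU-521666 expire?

Base term: filing date + 17 years → 19 February 1998.
Regulatory Review Extension: 1777 days claimed exceeds the 1518-day cap, so +1518 days → 17 April 2002.
Applicant Delay Offset: −214 days → 15 September 2001.

2001-09-15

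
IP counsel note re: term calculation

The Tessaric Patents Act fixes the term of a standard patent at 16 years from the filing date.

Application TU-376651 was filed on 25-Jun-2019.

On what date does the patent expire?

2035-06-25

Filing date + 16 years → 25 June 2035.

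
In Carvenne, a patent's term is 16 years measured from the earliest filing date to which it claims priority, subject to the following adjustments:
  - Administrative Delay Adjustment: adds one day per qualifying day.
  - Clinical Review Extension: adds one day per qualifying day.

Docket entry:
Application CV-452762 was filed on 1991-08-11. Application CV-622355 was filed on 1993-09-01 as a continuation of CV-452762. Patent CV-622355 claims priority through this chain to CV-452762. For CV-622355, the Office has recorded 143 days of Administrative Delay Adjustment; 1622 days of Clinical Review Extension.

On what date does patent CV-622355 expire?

June 10, 2012

Earliest priority filing: 11 August 1991.
Base term: 11 August 1991 + 16 years → 11 August 2007.
Administrative Delay Adjustment: +143 days → 1 January 2008.
Clinical Review Extension: +1622 days → 10 June 2012.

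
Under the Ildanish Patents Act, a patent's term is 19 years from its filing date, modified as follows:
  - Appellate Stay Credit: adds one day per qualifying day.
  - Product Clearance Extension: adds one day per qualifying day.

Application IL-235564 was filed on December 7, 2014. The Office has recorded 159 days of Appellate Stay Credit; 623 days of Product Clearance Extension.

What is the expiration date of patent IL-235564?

January 28, 2036

Base term: filing date + 19 years → 7 December 2033.
Appellate Stay Credit: +159 days → 15 May 2034.
Product Clearance Extension: +623 days → 28 January 2036.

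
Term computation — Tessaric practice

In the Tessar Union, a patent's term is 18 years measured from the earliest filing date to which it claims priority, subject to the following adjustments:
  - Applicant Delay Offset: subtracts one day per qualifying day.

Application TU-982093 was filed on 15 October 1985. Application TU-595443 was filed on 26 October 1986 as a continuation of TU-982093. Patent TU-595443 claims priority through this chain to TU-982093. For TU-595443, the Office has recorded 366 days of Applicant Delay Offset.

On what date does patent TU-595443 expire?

Earliest priority filing: 15 October 1985.
Base term: 15 October 1985 + 18 years → 15 October 2003.
Applicant Delay Offset: −366 days → 14 October 2002.

2002-10-14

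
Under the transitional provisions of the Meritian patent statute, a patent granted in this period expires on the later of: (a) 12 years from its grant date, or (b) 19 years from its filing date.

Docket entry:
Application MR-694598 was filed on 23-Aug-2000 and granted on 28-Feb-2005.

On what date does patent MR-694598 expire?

(a) grant + 12 years → 28 February 2017.
(b) filing + 19 years → 23 August 2019.
Later of the two: 23 August 2019.

August 23, 2019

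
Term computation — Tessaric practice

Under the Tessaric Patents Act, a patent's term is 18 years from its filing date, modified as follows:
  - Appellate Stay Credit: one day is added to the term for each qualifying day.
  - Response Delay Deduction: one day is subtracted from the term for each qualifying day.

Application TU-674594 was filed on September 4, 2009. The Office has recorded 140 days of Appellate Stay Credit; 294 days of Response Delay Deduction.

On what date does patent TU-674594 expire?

April 3, 2027

Base term: filing date + 18 years → 4 September 2027.
Appellate Stay Credit: +140 days → 22 January 2028.
Response Delay Deduction: −294 days → 3 April 2027.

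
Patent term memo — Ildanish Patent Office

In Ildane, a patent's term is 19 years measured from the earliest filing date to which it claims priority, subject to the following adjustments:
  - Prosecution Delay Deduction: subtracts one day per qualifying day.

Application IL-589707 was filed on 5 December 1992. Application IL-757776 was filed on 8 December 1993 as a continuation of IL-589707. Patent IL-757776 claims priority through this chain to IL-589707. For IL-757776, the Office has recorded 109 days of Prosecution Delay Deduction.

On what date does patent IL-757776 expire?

Earliest priority filing: 5 December 1992.
Base term: 5 December 1992 + 19 years → 5 December 2011.
Prosecution Delay Deduction: −109 days → 18 August 2011.

2011-08-18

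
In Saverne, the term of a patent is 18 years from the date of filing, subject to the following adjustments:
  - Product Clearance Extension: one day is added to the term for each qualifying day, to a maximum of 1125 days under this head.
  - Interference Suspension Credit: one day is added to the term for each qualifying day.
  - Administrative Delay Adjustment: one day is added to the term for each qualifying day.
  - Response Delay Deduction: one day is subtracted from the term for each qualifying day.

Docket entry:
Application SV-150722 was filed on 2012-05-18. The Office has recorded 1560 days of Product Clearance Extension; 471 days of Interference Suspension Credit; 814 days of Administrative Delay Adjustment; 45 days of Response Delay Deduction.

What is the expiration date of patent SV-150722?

Base term: filing date + 18 years → 18 May 2030.
Product Clearance Extension: 1560 days claimed exceeds the 1125-day cap, so +1125 days → 16 June 2033.
Interference Suspension Credit: +471 days → 30 September 2034.
Administrative Delay Adjustment: +814 days → 22 December 2036.
Response Delay Deduction: −45 days → 7 November 2036.

November 7, 2036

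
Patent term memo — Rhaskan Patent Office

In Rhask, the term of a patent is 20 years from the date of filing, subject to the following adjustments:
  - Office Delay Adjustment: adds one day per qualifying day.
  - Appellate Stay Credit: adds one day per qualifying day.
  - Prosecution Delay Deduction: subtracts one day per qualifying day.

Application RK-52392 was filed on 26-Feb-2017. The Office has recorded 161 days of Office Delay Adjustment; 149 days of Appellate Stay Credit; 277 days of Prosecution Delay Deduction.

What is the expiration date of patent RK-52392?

Base term: filing date + 20 years → 26 February 2037.
Office Delay Adjustment: +161 days → 6 August 2037.
Appellate Stay Credit: +149 days → 2 January 2038.
Prosecution Delay Deduction: −277 days → 31 March 2037.

March 31, 2037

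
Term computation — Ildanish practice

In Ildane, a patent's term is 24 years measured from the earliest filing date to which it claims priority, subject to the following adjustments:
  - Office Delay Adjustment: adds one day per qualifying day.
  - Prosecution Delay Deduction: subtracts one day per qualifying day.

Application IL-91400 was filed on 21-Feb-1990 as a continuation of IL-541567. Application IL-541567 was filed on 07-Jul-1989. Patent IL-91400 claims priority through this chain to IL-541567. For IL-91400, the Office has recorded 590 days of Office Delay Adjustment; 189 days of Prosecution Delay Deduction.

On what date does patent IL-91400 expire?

2014-08-12

Earliest priority filing: 7 July 1989.
Base term: 7 July 1989 + 24 years → 7 July 2013.
Office Delay Adjustment: +590 days → 17 February 2015.
Prosecution Delay Deduction: −189 days → 12 August 2014.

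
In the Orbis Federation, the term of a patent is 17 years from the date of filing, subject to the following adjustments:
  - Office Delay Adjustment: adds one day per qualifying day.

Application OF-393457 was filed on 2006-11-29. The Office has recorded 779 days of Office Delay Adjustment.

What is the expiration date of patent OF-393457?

January 16, 2026

Base term: filing date + 17 years → 29 November 2023.
Office Delay Adjustment: +779 days → 16 January 2026.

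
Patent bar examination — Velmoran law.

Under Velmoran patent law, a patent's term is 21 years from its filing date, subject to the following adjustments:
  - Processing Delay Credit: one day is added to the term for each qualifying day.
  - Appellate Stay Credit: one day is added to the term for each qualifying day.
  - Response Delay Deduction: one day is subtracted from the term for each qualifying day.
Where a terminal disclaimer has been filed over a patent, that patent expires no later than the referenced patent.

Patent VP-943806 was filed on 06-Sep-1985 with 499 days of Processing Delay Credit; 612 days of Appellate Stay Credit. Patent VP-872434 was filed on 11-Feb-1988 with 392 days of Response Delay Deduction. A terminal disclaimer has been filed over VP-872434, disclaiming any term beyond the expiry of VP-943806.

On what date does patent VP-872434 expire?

Natural term of VP-872434:
  Base: filing + 21 years → 11 February 2009.
  Response Delay Deduction: −392 days → 16 January 2008.
Expiry of referenced patent VP-943806:
  Base: filing + 21 years → 6 September 2006.
  Processing Delay Credit: +499 days → 18 January 2008.
  Appellate Stay Credit: +612 days → 21 September 2009.
Terminal disclaimer: VP-872434 expires on the earlier of 16 January 2008 and 21 September 2009.

January 16, 2008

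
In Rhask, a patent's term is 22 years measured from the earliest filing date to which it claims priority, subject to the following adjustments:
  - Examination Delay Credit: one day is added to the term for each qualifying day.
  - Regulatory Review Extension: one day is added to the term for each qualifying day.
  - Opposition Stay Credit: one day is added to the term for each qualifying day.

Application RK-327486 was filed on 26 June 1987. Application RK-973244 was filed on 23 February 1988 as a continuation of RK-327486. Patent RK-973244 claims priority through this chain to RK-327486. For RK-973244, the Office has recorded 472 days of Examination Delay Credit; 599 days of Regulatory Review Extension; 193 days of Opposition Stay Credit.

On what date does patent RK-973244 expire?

Earliest priority filing: 26 June 1987.
Base term: 26 June 1987 + 22 years → 26 June 2009.
Examination Delay Credit: +472 days → 11 October 2010.
Regulatory Review Extension: +599 days → 1 June 2012.
Opposition Stay Credit: +193 days → 11 December 2012.

2012-12-11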